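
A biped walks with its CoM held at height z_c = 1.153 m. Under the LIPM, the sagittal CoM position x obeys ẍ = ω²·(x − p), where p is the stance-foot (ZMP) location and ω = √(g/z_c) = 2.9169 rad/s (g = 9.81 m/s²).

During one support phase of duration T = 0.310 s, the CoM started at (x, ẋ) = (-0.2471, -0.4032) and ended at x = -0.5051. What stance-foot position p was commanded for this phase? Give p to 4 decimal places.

ωT = 2.9169·0.310 = 0.904239; cosh(ωT) = 1.437451, sinh(ωT) = 1.032601
x(T) = p + (x₀−p)·cosh(ωT) + (ẋ₀/ω)·sinh(ωT) ⇒ p·(1 − cosh) = x(T) − x₀·cosh − (ẋ₀/ω)·sinh
numerator   = -0.5051 − (-0.2471)·1.437451 − (-0.4032/2.9169)·1.032601 = -0.007171
denominator = 1 − 1.437451 = -0.437451
p = -0.007171 / -0.437451 = 0.0164

p = 0.0164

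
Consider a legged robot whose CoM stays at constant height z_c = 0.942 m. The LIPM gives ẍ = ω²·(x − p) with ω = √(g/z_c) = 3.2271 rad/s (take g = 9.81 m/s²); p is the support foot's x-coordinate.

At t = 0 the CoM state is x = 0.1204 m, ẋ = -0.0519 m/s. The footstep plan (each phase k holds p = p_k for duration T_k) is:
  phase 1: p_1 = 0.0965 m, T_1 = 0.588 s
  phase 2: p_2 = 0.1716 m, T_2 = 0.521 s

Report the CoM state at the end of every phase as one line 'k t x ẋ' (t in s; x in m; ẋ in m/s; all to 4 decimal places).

1 0.5880 0.1256 0.0745
2 1.1090 0.1035 -0.1783

phase 1: p=0.0965, T=0.588, ωT=1.897535, cosh=3.409685, sinh=3.259747; start (x,ẋ)=(0.120400, -0.051900) → end (x,ẋ)=(0.125566, 0.074454)
phase 2: p=0.1716, T=0.521, ωT=1.681319, cosh=2.779383, sinh=2.593255; start (x,ẋ)=(0.125566, 0.074454) → end (x,ẋ)=(0.103485, -0.178304)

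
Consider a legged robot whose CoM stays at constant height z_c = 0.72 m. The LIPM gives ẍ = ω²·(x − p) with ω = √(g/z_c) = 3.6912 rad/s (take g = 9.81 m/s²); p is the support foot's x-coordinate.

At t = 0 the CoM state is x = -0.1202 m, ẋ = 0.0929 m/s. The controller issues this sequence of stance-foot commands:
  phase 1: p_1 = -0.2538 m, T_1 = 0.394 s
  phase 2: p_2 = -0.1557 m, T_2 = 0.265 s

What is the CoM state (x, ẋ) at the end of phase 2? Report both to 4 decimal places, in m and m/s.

phase 1: p=-0.2538, T=0.394, ωT=1.454333, cosh=2.257591, sinh=2.024035; start (x,ẋ)=(-0.120200, 0.092900) → end (x,ẋ)=(0.098755, 1.207871)
phase 2: p=-0.1557, T=0.265, ωT=0.978168, cosh=1.517789, sinh=1.141790; start (x,ẋ)=(0.098755, 1.207871) → end (x,ẋ)=(0.604137, 2.905714)

x = 0.6041, ẋ = 2.9057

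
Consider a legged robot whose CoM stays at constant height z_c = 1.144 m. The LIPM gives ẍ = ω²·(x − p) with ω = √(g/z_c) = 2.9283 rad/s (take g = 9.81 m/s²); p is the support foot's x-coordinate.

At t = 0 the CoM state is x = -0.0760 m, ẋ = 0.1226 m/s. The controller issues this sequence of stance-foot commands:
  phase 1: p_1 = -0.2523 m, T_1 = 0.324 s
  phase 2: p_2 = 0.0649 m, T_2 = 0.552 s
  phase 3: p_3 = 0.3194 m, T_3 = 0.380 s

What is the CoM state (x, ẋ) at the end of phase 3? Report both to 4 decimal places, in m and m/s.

x = 1.7678, ẋ = 4.5371

phase 1: p=-0.2523, T=0.324, ωT=0.948769, cosh=1.484873, sinh=1.097656; start (x,ẋ)=(-0.076000, 0.122600) → end (x,ẋ)=(0.055439, 0.748721)
phase 2: p=0.0649, T=0.552, ωT=1.616422, cosh=2.616824, sinh=2.418216; start (x,ẋ)=(0.055439, 0.748721) → end (x,ẋ)=(0.658442, 1.892275)
phase 3: p=0.3194, T=0.380, ωT=1.112754, cosh=1.685690, sinh=1.357037; start (x,ẋ)=(0.658442, 1.892275) → end (x,ẋ)=(1.767841, 4.537078)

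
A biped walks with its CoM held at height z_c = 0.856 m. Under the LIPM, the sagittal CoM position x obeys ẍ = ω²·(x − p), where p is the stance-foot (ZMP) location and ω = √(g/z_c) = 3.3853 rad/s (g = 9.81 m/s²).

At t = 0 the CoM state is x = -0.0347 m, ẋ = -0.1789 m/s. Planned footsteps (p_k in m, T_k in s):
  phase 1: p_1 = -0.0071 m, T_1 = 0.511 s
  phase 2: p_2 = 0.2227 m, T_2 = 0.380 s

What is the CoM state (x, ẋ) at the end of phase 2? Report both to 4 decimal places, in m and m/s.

phase 1: p=-0.0071, T=0.511, ωT=1.729888, cosh=2.908664, sinh=2.731360; start (x,ẋ)=(-0.034700, -0.178900) → end (x,ẋ)=(-0.231721, -0.775563)
phase 2: p=0.2227, T=0.380, ωT=1.286414, cosh=1.948021, sinh=1.671762; start (x,ẋ)=(-0.231721, -0.775563) → end (x,ẋ)=(-1.045517, -4.082569)

x = -1.0455, ẋ = -4.0826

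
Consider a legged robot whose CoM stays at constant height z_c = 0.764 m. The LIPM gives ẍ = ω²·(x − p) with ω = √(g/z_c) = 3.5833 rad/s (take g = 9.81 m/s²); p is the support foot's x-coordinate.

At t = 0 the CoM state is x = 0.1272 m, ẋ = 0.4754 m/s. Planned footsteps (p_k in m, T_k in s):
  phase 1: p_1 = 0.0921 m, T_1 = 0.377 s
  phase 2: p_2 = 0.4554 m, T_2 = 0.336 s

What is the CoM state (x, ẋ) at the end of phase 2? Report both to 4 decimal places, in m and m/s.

x = 0.8712, ẋ = 1.9077

phase 1: p=0.0921, T=0.377, ωT=1.350904, cosh=2.059960, sinh=1.800954; start (x,ẋ)=(0.127200, 0.475400) → end (x,ẋ)=(0.403339, 1.205818)
phase 2: p=0.4554, T=0.336, ωT=1.203989, cosh=1.816691, sinh=1.516696; start (x,ẋ)=(0.403339, 1.205818) → end (x,ẋ)=(0.871205, 1.907659)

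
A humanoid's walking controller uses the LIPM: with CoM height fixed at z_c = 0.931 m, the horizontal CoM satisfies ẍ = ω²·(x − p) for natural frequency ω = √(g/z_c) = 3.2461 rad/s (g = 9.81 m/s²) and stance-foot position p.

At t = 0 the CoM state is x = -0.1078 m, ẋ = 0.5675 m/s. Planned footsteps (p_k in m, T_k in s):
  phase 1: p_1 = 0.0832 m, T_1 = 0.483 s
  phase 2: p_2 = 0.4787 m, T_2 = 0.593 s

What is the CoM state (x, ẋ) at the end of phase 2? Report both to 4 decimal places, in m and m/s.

x = -1.1771, ẋ = -5.1516

phase 1: p=0.0832, T=0.483, ωT=1.567866, cosh=2.502446, sinh=2.293957; start (x,ẋ)=(-0.107800, 0.567500) → end (x,ẋ)=(0.006274, -0.002127)
phase 2: p=0.4787, T=0.593, ωT=1.924937, cosh=3.500302, sinh=3.354417; start (x,ẋ)=(0.006274, -0.002127) → end (x,ẋ)=(-1.177131, -5.151582)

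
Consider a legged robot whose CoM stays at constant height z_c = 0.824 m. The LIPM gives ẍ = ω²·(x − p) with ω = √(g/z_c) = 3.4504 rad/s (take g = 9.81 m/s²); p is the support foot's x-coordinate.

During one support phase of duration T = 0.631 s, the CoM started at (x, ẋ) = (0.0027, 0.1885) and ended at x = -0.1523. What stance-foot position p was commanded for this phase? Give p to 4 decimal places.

p = 0.1160

ωT = 3.4504·0.631 = 2.177202; cosh(ωT) = 4.467475, sinh(ωT) = 4.354117
x(T) = p + (x₀−p)·cosh(ωT) + (ẋ₀/ω)·sinh(ωT) ⇒ p·(1 − cosh) = x(T) − x₀·cosh − (ẋ₀/ω)·sinh
numerator   = -0.1523 − (0.0027)·4.467475 − (0.1885/3.4504)·4.354117 = -0.402233
denominator = 1 − 4.467475 = -3.467475
p = -0.402233 / -3.467475 = 0.1160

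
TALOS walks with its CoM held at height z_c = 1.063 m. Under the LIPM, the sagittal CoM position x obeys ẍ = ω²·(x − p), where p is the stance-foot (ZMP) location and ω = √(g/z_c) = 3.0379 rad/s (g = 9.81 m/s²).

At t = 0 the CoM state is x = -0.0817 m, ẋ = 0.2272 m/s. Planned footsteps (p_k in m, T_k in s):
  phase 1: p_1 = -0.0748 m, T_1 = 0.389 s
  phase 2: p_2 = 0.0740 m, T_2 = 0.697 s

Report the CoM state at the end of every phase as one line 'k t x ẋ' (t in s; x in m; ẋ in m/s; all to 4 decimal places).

1 0.3890 0.0233 0.3742
2 1.0860 0.3648 0.9471

phase 1: p=-0.0748, T=0.389, ωT=1.181743, cosh=1.783398, sinh=1.476654; start (x,ẋ)=(-0.081700, 0.227200) → end (x,ẋ)=(0.023331, 0.374235)
phase 2: p=0.0740, T=0.697, ωT=2.117416, cosh=4.214991, sinh=4.094649; start (x,ẋ)=(0.023331, 0.374235) → end (x,ẋ)=(0.364847, 0.947123)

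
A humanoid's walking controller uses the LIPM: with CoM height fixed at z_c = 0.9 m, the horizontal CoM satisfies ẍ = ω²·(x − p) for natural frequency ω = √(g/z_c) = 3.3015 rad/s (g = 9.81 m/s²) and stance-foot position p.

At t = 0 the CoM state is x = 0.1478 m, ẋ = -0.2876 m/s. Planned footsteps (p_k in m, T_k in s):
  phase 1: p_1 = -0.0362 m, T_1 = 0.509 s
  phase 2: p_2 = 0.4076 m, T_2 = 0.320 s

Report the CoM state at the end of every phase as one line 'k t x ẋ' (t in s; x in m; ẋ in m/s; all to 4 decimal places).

1 0.5090 0.2491 0.7752
2 0.8290 0.4490 0.5880

phase 1: p=-0.0362, T=0.509, ωT=1.680463, cosh=2.777166, sinh=2.590878; start (x,ẋ)=(0.147800, -0.287600) → end (x,ẋ)=(0.249102, 0.775183)
phase 2: p=0.4076, T=0.320, ωT=1.056480, cosh=1.611953, sinh=1.264276; start (x,ẋ)=(0.249102, 0.775183) → end (x,ẋ)=(0.448957, 0.587988)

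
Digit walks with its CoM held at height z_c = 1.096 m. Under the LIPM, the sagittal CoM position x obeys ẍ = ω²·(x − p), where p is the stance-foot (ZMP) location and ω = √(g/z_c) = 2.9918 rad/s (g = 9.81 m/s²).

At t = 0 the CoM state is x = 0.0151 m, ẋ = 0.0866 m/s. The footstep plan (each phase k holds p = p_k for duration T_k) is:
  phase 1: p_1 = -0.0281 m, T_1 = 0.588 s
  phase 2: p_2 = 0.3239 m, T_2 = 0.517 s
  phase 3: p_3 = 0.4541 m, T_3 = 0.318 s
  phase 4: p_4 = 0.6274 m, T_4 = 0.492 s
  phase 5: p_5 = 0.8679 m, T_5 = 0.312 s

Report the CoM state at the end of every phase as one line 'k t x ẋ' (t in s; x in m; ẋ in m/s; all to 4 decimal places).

phase 1: p=-0.0281, T=0.588, ωT=1.759178, cosh=2.989925, sinh=2.817739; start (x,ẋ)=(0.015100, 0.086600) → end (x,ẋ)=(0.182626, 0.623108)
phase 2: p=0.3239, T=0.517, ωT=1.546761, cosh=2.454585, sinh=2.241648; start (x,ẋ)=(0.182626, 0.623108) → end (x,ẋ)=(0.444005, 0.582012)
phase 3: p=0.4541, T=0.318, ωT=0.951392, cosh=1.487758, sinh=1.101555; start (x,ẋ)=(0.444005, 0.582012) → end (x,ẋ)=(0.653372, 0.832622)
phase 4: p=0.6274, T=0.492, ωT=1.471966, cosh=2.293633, sinh=2.064159; start (x,ẋ)=(0.653372, 0.832622) → end (x,ẋ)=(1.261430, 2.070124)
phase 5: p=0.8679, T=0.312, ωT=0.933442, cosh=1.468223, sinh=1.075024; start (x,ẋ)=(1.261430, 2.070124) → end (x,ẋ)=(2.189533, 4.305095)

1 0.5880 0.1826 0.6231
2 1.1050 0.4440 0.5820
3 1.4230 0.6534 0.8326
4 1.9150 1.2614 2.0701
5 2.2270 2.1895 4.3051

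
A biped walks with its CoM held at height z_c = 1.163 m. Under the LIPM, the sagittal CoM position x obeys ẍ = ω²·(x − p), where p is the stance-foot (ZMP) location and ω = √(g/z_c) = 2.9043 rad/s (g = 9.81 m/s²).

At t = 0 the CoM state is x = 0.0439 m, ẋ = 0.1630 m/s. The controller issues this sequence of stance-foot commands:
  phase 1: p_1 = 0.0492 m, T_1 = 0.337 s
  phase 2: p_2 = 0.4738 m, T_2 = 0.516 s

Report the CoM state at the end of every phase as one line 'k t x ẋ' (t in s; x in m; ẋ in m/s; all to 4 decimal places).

phase 1: p=0.0492, T=0.337, ωT=0.978749, cosh=1.518453, sinh=1.142672; start (x,ẋ)=(0.043900, 0.163000) → end (x,ẋ)=(0.105283, 0.229919)
phase 2: p=0.4738, T=0.516, ωT=1.498619, cosh=2.349471, sinh=2.126032; start (x,ẋ)=(0.105283, 0.229919) → end (x,ẋ)=(-0.223712, -1.735269)

1 0.3370 0.1053 0.2299
2 0.8530 -0.2237 -1.7353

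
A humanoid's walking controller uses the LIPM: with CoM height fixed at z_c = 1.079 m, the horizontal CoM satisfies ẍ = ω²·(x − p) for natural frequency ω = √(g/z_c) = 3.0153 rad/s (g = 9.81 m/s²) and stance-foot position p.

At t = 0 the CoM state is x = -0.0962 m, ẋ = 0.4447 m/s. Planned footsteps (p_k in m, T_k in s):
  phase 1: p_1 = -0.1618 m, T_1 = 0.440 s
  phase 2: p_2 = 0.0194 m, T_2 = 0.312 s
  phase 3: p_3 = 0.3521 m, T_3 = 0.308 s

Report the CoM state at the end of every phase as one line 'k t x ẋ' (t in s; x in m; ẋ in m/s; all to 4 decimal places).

1 0.4400 0.2289 1.2435
2 0.7520 0.7764 2.5213
3 1.0600 1.8660 5.0554

phase 1: p=-0.1618, T=0.440, ωT=1.326732, cosh=2.017025, sinh=1.751682; start (x,ẋ)=(-0.096200, 0.444700) → end (x,ẋ)=(0.228857, 1.243460)
phase 2: p=0.0194, T=0.312, ωT=0.940774, cosh=1.476144, sinh=1.085818; start (x,ẋ)=(0.228857, 1.243460) → end (x,ẋ)=(0.776362, 2.521303)
phase 3: p=0.3521, T=0.308, ωT=0.928712, cosh=1.463155, sinh=1.068093; start (x,ẋ)=(0.776362, 2.521303) → end (x,ẋ)=(1.865969, 5.055445)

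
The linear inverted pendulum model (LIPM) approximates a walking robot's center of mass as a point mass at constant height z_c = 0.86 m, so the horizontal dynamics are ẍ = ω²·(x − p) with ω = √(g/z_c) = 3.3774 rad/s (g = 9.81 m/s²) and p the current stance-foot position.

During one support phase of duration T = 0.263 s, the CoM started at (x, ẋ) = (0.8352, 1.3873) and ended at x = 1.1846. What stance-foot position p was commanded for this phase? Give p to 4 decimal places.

p = 0.9904

ωT = 3.3774·0.263 = 0.888256; cosh(ωT) = 1.421130, sinh(ωT) = 1.009757
x(T) = p + (x₀−p)·cosh(ωT) + (ẋ₀/ω)·sinh(ωT) ⇒ p·(1 − cosh) = x(T) − x₀·cosh − (ẋ₀/ω)·sinh
numerator   = 1.1846 − (0.8352)·1.421130 − (1.3873/3.3774)·1.009757 = -0.417095
denominator = 1 − 1.421130 = -0.421130
p = -0.417095 / -0.421130 = 0.9904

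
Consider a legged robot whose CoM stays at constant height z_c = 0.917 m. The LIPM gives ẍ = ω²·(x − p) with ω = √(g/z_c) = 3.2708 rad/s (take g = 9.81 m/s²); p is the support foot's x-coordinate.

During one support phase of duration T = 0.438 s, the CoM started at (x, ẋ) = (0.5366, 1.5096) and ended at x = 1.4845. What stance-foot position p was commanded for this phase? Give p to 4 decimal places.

p = 0.5068

ωT = 3.2708·0.438 = 1.432610; cosh(ωT) = 2.214153, sinh(ωT) = 1.975468
x(T) = p + (x₀−p)·cosh(ωT) + (ẋ₀/ω)·sinh(ωT) ⇒ p·(1 − cosh) = x(T) − x₀·cosh − (ẋ₀/ω)·sinh
numerator   = 1.4845 − (0.5366)·2.214153 − (1.5096/3.2708)·1.975468 = -0.615369
denominator = 1 − 2.214153 = -1.214153
p = -0.615369 / -1.214153 = 0.5068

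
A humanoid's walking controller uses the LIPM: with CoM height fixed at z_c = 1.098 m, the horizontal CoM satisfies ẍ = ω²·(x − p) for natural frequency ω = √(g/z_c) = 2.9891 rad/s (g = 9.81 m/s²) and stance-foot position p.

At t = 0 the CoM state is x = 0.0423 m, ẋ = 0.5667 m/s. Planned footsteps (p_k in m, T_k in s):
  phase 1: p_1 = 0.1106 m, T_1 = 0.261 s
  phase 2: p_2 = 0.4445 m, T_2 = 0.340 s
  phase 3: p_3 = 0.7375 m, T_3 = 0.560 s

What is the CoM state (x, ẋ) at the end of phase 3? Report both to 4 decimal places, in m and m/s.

x = -0.5969, ẋ = -3.7328

phase 1: p=0.1106, T=0.261, ωT=0.780155, cosh=1.320073, sinh=0.861738; start (x,ẋ)=(0.042300, 0.566700) → end (x,ẋ)=(0.183815, 0.572157)
phase 2: p=0.4445, T=0.340, ωT=1.016294, cosh=1.562435, sinh=1.200501; start (x,ẋ)=(0.183815, 0.572157) → end (x,ẋ)=(0.266990, -0.041489)
phase 3: p=0.7375, T=0.560, ωT=1.673896, cosh=2.760210, sinh=2.572695; start (x,ẋ)=(0.266990, -0.041489) → end (x,ẋ)=(-0.596917, -3.732764)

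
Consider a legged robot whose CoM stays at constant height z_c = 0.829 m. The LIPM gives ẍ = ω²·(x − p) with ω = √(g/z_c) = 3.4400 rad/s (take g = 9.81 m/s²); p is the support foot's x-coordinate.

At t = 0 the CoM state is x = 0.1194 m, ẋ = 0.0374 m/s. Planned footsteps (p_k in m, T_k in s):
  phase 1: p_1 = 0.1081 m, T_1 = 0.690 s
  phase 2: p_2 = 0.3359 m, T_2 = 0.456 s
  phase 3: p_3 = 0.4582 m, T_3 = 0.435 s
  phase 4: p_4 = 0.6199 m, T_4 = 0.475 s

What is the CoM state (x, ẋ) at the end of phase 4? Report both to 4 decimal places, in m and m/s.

phase 1: p=0.1081, T=0.690, ωT=2.373600, cosh=5.414559, sinh=5.321414; start (x,ẋ)=(0.119400, 0.037400) → end (x,ẋ)=(0.227139, 0.409358)
phase 2: p=0.3359, T=0.456, ωT=1.568640, cosh=2.504222, sinh=2.295894; start (x,ẋ)=(0.227139, 0.409358) → end (x,ẋ)=(0.336750, 0.166147)
phase 3: p=0.4582, T=0.435, ωT=1.496400, cosh=2.344759, sinh=2.120825; start (x,ẋ)=(0.336750, 0.166147) → end (x,ẋ)=(0.275861, -0.496482)
phase 4: p=0.6199, T=0.475, ωT=1.634000, cosh=2.659739, sinh=2.464592; start (x,ẋ)=(0.275861, -0.496482) → end (x,ẋ)=(-0.650859, -4.237343)

x = -0.6509, ẋ = -4.2373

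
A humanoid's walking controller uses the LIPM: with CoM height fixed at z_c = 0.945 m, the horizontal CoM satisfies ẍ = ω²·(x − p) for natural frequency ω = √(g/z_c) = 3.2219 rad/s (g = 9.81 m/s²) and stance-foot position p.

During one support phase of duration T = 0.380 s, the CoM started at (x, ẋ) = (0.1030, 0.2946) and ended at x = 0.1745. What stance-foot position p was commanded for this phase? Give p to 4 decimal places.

p = 0.1862

ωT = 3.2219·0.380 = 1.224322; cosh(ωT) = 1.847908, sinh(ωT) = 1.553951
x(T) = p + (x₀−p)·cosh(ωT) + (ẋ₀/ω)·sinh(ωT) ⇒ p·(1 − cosh) = x(T) − x₀·cosh − (ẋ₀/ω)·sinh
numerator   = 0.1745 − (0.1030)·1.847908 − (0.2946/3.2219)·1.553951 = -0.157923
denominator = 1 − 1.847908 = -0.847908
p = -0.157923 / -0.847908 = 0.1862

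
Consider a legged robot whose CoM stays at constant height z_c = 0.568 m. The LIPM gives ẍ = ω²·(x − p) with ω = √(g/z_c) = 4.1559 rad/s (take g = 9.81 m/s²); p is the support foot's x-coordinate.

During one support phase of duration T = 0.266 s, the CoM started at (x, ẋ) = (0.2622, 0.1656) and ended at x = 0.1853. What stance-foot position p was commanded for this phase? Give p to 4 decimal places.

ωT = 4.1559·0.266 = 1.105469; cosh(ωT) = 1.675849, sinh(ωT) = 1.344793
x(T) = p + (x₀−p)·cosh(ωT) + (ẋ₀/ω)·sinh(ωT) ⇒ p·(1 − cosh) = x(T) − x₀·cosh − (ẋ₀/ω)·sinh
numerator   = 0.1853 − (0.2622)·1.675849 − (0.1656/4.1559)·1.344793 = -0.307693
denominator = 1 − 1.675849 = -0.675849
p = -0.307693 / -0.675849 = 0.4553

p = 0.4553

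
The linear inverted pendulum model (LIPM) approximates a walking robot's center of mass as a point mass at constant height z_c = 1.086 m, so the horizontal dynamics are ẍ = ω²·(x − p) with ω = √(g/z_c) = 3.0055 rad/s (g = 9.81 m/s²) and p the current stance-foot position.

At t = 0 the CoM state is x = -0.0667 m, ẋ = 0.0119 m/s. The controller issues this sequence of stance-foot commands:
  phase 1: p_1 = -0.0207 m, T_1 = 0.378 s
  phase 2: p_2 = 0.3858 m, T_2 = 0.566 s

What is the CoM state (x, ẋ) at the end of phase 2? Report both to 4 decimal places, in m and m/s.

x = -1.1253, ẋ = -4.3100

phase 1: p=-0.0207, T=0.378, ωT=1.136079, cosh=1.717804, sinh=1.396728; start (x,ẋ)=(-0.066700, 0.011900) → end (x,ẋ)=(-0.094189, -0.172660)
phase 2: p=0.3858, T=0.566, ωT=1.701113, cosh=2.831262, sinh=2.648781; start (x,ẋ)=(-0.094189, -0.172660) → end (x,ẋ)=(-1.125341, -4.309994)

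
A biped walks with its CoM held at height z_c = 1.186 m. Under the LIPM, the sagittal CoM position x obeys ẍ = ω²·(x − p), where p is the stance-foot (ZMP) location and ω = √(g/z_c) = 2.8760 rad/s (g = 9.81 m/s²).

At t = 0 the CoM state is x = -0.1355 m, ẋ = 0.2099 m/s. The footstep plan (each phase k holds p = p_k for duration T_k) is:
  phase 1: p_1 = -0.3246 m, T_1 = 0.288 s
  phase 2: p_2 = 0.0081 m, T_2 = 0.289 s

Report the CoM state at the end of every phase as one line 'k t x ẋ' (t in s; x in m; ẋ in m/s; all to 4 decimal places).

phase 1: p=-0.3246, T=0.288, ωT=0.828288, cosh=1.363096, sinh=0.926300; start (x,ẋ)=(-0.135500, 0.209900) → end (x,ẋ)=(0.000766, 0.789883)
phase 2: p=0.0081, T=0.289, ωT=0.831164, cosh=1.365766, sinh=0.930224; start (x,ẋ)=(0.000766, 0.789883) → end (x,ẋ)=(0.253566, 1.059175)

1 0.2880 0.0008 0.7899
2 0.5770 0.2536 1.0592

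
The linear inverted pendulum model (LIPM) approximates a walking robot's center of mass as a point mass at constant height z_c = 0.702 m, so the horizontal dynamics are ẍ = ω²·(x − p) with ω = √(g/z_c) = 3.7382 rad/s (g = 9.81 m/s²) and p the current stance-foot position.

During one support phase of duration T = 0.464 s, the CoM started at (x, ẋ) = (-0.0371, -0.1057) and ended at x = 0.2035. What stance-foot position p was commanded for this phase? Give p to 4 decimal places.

ωT = 3.7382·0.464 = 1.734525; cosh(ωT) = 2.921359, sinh(ωT) = 2.744875
x(T) = p + (x₀−p)·cosh(ωT) + (ẋ₀/ω)·sinh(ωT) ⇒ p·(1 − cosh) = x(T) − x₀·cosh − (ẋ₀/ω)·sinh
numerator   = 0.2035 − (-0.0371)·2.921359 − (-0.1057/3.7382)·2.744875 = 0.389496
denominator = 1 − 2.921359 = -1.921359
p = 0.389496 / -1.921359 = -0.2027

p = -0.2027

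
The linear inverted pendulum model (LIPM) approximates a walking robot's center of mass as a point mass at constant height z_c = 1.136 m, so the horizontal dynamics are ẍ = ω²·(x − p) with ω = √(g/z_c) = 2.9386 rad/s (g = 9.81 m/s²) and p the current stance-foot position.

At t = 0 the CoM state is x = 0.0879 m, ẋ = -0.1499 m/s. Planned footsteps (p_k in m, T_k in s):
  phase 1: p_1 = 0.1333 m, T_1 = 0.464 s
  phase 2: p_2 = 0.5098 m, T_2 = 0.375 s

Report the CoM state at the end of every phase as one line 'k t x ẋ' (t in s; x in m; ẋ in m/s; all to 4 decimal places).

phase 1: p=0.1333, T=0.464, ωT=1.363510, cosh=2.082828, sinh=1.827067; start (x,ẋ)=(0.087900, -0.149900) → end (x,ẋ)=(-0.054460, -0.555969)
phase 2: p=0.5098, T=0.375, ωT=1.101975, cosh=1.671160, sinh=1.338945; start (x,ẋ)=(-0.054460, -0.555969) → end (x,ẋ)=(-0.686491, -3.149266)

1 0.4640 -0.0545 -0.5560
2 0.8390 -0.6865 -3.1493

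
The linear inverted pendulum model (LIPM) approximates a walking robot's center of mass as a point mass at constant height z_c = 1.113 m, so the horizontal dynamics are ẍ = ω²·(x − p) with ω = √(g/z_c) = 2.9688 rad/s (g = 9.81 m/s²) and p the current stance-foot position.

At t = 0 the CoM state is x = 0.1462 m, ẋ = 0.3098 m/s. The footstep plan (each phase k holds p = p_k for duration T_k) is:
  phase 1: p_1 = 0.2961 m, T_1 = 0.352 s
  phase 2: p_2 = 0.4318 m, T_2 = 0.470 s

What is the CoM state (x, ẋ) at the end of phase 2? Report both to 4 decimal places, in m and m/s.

phase 1: p=0.2961, T=0.352, ωT=1.045018, cosh=1.597567, sinh=1.245881; start (x,ẋ)=(0.146200, 0.309800) → end (x,ẋ)=(0.186635, -0.059520)
phase 2: p=0.4318, T=0.470, ωT=1.395336, cosh=2.142040, sinh=1.894290; start (x,ẋ)=(0.186635, -0.059520) → end (x,ẋ)=(-0.131331, -1.506246)

x = -0.1313, ẋ = -1.5062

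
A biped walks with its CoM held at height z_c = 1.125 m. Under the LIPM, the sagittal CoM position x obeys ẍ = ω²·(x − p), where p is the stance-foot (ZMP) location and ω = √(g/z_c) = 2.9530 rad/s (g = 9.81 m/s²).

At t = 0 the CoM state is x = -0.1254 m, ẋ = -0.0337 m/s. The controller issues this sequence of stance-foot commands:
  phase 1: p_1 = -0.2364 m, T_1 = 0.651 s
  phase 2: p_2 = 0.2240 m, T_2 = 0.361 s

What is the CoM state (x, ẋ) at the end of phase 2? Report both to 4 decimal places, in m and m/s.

x = 0.4680, ẋ = 1.1705

phase 1: p=-0.2364, T=0.651, ωT=1.922403, cosh=3.491812, sinh=3.345557; start (x,ẋ)=(-0.125400, -0.033700) → end (x,ẋ)=(0.113011, 0.978943)
phase 2: p=0.2240, T=0.361, ωT=1.066033, cosh=1.624105, sinh=1.279733; start (x,ẋ)=(0.113011, 0.978943) → end (x,ẋ)=(0.467984, 1.170473)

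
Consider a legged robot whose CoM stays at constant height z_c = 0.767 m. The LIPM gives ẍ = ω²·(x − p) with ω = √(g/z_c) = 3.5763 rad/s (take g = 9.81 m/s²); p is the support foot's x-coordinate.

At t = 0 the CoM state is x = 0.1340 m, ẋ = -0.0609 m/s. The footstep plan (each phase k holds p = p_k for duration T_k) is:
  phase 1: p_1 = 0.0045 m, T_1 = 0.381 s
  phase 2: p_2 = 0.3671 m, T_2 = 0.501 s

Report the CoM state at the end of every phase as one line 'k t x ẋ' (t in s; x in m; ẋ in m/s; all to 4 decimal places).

phase 1: p=0.0045, T=0.381, ωT=1.362570, cosh=2.081111, sinh=1.825109; start (x,ẋ)=(0.134000, -0.060900) → end (x,ẋ)=(0.242925, 0.718525)
phase 2: p=0.3671, T=0.501, ωT=1.791726, cosh=3.083237, sinh=2.916564; start (x,ẋ)=(0.242925, 0.718525) → end (x,ẋ)=(0.570213, 0.920168)

1 0.3810 0.2429 0.7185
2 0.8820 0.5702 0.9202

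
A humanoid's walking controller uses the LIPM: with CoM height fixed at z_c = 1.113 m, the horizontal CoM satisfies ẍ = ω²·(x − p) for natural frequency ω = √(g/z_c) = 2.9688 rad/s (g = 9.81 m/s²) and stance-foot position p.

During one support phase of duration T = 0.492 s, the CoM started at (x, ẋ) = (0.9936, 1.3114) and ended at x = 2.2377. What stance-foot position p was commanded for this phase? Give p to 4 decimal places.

ωT = 2.9688·0.492 = 1.460650; cosh(ωT) = 2.270422, sinh(ωT) = 2.038336
x(T) = p + (x₀−p)·cosh(ωT) + (ẋ₀/ω)·sinh(ωT) ⇒ p·(1 − cosh) = x(T) − x₀·cosh − (ẋ₀/ω)·sinh
numerator   = 2.2377 − (0.9936)·2.270422 − (1.3114/2.9688)·2.038336 = -0.918580
denominator = 1 − 2.270422 = -1.270422
p = -0.918580 / -1.270422 = 0.7231

p = 0.7231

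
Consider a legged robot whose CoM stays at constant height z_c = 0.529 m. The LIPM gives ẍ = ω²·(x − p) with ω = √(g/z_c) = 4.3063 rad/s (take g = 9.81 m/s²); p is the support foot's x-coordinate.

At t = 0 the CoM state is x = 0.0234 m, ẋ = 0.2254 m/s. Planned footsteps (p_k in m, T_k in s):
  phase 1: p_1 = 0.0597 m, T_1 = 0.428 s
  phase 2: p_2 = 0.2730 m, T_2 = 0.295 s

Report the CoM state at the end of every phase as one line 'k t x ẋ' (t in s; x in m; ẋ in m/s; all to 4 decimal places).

phase 1: p=0.0597, T=0.428, ωT=1.843096, cosh=3.237196, sinh=3.078869; start (x,ẋ)=(0.023400, 0.225400) → end (x,ẋ)=(0.103344, 0.248379)
phase 2: p=0.2730, T=0.295, ωT=1.270358, cosh=1.921430, sinh=1.640699; start (x,ẋ)=(0.103344, 0.248379) → end (x,ẋ)=(0.041650, -0.721437)

1 0.4280 0.1033 0.2484
2 0.7230 0.0416 -0.7214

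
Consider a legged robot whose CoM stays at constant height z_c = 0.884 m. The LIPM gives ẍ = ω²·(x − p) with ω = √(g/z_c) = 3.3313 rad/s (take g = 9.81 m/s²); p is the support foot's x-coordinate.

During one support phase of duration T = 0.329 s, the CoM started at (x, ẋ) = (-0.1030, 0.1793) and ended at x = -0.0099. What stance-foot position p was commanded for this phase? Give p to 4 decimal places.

p = -0.1355

ωT = 3.3313·0.329 = 1.095998; cosh(ωT) = 1.663186, sinh(ωT) = 1.328980
x(T) = p + (x₀−p)·cosh(ωT) + (ẋ₀/ω)·sinh(ωT) ⇒ p·(1 − cosh) = x(T) − x₀·cosh − (ẋ₀/ω)·sinh
numerator   = -0.0099 − (-0.1030)·1.663186 − (0.1793/3.3313)·1.328980 = 0.089879
denominator = 1 − 1.663186 = -0.663186
p = 0.089879 / -0.663186 = -0.1355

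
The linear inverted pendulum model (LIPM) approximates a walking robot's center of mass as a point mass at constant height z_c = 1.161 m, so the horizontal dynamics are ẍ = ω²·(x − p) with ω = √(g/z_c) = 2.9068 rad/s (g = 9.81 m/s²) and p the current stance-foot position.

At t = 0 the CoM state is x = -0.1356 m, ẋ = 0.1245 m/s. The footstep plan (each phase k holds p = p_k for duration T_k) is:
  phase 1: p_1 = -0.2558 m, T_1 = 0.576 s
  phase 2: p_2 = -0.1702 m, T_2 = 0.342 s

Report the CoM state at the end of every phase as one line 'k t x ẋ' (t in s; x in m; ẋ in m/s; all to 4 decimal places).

1 0.5760 0.1863 1.2431
2 0.9180 0.8762 3.1182

phase 1: p=-0.2558, T=0.576, ωT=1.674317, cosh=2.761293, sinh=2.573856; start (x,ẋ)=(-0.135600, 0.124500) → end (x,ẋ)=(0.186347, 1.243080)
phase 2: p=-0.1702, T=0.342, ωT=0.994126, cosh=1.536204, sinh=1.166157; start (x,ẋ)=(0.186347, 1.243080) → end (x,ẋ)=(0.876231, 3.118241)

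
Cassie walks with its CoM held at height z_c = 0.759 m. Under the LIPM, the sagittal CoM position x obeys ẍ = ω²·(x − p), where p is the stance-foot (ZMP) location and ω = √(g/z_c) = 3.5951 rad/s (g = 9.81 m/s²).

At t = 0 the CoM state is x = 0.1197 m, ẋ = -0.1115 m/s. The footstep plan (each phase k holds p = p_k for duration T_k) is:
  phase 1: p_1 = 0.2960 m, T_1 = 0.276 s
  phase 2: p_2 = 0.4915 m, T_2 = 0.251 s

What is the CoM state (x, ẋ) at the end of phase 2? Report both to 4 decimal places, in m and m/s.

phase 1: p=0.2960, T=0.276, ωT=0.992248, cosh=1.534016, sinh=1.163274; start (x,ẋ)=(0.119700, -0.111500) → end (x,ẋ)=(-0.010525, -0.908345)
phase 2: p=0.4915, T=0.251, ωT=0.902370, cosh=1.435523, sinh=1.029916; start (x,ẋ)=(-0.010525, -0.908345) → end (x,ẋ)=(-0.489390, -3.162775)

x = -0.4894, ẋ = -3.1628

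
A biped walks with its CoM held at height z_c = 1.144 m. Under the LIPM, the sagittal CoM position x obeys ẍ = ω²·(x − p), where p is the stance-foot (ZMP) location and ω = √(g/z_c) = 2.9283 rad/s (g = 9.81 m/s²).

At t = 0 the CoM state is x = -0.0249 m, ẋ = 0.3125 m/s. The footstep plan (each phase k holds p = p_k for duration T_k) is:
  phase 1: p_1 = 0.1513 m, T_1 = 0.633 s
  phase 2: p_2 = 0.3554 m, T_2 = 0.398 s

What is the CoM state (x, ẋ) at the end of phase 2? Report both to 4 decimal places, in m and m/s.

x = -0.7219, ẋ = -2.9278

phase 1: p=0.1513, T=0.633, ωT=1.853614, cosh=3.269757, sinh=3.113087; start (x,ẋ)=(-0.024900, 0.312500) → end (x,ẋ)=(-0.092611, -0.584450)
phase 2: p=0.3554, T=0.398, ωT=1.165463, cosh=1.759594, sinh=1.447815; start (x,ẋ)=(-0.092611, -0.584450) → end (x,ẋ)=(-0.721882, -2.927799)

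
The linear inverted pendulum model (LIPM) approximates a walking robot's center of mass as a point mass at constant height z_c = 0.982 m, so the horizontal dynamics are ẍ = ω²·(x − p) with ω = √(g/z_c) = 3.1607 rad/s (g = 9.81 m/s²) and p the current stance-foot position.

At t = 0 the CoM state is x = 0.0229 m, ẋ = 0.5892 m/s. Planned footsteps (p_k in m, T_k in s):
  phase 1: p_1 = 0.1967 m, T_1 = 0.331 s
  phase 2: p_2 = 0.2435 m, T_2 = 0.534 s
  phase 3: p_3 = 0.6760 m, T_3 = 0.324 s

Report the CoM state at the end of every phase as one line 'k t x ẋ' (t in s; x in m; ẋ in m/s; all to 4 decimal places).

1 0.3310 0.1514 0.2567
2 0.8650 0.1980 -0.0424
3 1.1890 -0.0915 -1.8987

phase 1: p=0.1967, T=0.331, ωT=1.046192, cosh=1.599031, sinh=1.247758; start (x,ẋ)=(0.022900, 0.589200) → end (x,ẋ)=(0.151388, 0.256719)
phase 2: p=0.2435, T=0.534, ωT=1.687814, cosh=2.796284, sinh=2.611361; start (x,ẋ)=(0.151388, 0.256719) → end (x,ẋ)=(0.198030, -0.042405)
phase 3: p=0.6760, T=0.324, ωT=1.024067, cosh=1.571814, sinh=1.212682; start (x,ẋ)=(0.198030, -0.042405) → end (x,ẋ)=(-0.091549, -1.898676)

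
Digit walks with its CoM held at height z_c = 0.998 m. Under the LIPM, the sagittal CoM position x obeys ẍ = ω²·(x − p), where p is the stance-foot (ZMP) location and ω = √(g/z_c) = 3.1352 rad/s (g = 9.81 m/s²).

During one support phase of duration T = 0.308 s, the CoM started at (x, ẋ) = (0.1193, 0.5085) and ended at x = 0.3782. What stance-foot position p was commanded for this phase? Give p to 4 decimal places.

ωT = 3.1352·0.308 = 0.965642; cosh(ωT) = 1.503606, sinh(ωT) = 1.122867
x(T) = p + (x₀−p)·cosh(ωT) + (ẋ₀/ω)·sinh(ωT) ⇒ p·(1 − cosh) = x(T) − x₀·cosh − (ẋ₀/ω)·sinh
numerator   = 0.3782 − (0.1193)·1.503606 − (0.5085/3.1352)·1.122867 = 0.016701
denominator = 1 − 1.503606 = -0.503606
p = 0.016701 / -0.503606 = -0.0332

p = -0.0332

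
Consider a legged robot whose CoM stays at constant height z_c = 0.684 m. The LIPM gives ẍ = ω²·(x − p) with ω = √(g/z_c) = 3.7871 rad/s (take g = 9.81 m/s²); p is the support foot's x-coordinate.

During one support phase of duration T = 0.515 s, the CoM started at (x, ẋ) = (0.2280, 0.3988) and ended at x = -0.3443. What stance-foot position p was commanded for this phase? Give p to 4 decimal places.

ωT = 3.7871·0.515 = 1.950357; cosh(ωT) = 3.586709, sinh(ωT) = 3.444485
x(T) = p + (x₀−p)·cosh(ωT) + (ẋ₀/ω)·sinh(ωT) ⇒ p·(1 − cosh) = x(T) − x₀·cosh − (ẋ₀/ω)·sinh
numerator   = -0.3443 − (0.2280)·3.586709 − (0.3988/3.7871)·3.444485 = -1.524791
denominator = 1 − 3.586709 = -2.586709
p = -1.524791 / -2.586709 = 0.5895

p = 0.5895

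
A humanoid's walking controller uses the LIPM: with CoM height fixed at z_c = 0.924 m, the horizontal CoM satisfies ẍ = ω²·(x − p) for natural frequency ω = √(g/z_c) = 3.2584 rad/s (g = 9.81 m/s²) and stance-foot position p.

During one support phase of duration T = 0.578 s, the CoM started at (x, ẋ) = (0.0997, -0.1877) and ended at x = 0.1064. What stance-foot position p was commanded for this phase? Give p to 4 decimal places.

ωT = 3.2584·0.578 = 1.883355; cosh(ωT) = 3.363805, sinh(ωT) = 3.211726
x(T) = p + (x₀−p)·cosh(ωT) + (ẋ₀/ω)·sinh(ωT) ⇒ p·(1 − cosh) = x(T) − x₀·cosh − (ẋ₀/ω)·sinh
numerator   = 0.1064 − (0.0997)·3.363805 − (-0.1877/3.2584)·3.211726 = -0.043960
denominator = 1 − 3.363805 = -2.363805
p = -0.043960 / -2.363805 = 0.0186

p = 0.0186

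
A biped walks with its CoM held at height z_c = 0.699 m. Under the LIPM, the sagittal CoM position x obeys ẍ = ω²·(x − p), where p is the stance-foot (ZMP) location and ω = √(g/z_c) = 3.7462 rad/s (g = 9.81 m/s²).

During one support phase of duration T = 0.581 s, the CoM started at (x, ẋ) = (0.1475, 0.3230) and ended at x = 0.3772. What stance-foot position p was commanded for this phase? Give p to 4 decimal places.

p = 0.1895

ωT = 3.7462·0.581 = 2.176542; cosh(ωT) = 4.464602, sinh(ωT) = 4.351169
x(T) = p + (x₀−p)·cosh(ωT) + (ẋ₀/ω)·sinh(ωT) ⇒ p·(1 − cosh) = x(T) − x₀·cosh − (ẋ₀/ω)·sinh
numerator   = 0.3772 − (0.1475)·4.464602 − (0.3230/3.7462)·4.351169 = -0.656490
denominator = 1 − 4.464602 = -3.464602
p = -0.656490 / -3.464602 = 0.1895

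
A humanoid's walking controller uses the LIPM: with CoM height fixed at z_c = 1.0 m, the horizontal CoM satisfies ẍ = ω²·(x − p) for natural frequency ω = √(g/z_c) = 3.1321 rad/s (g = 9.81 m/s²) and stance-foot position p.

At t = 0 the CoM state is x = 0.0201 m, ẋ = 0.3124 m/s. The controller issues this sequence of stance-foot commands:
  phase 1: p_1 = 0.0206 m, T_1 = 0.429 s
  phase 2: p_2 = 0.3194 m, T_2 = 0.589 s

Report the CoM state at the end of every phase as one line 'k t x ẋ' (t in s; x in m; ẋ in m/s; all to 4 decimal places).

1 0.4290 0.1977 0.6367
2 1.0180 0.5519 0.8890

phase 1: p=0.0206, T=0.429, ωT=1.343671, cosh=2.046987, sinh=1.786101; start (x,ẋ)=(0.020100, 0.312400) → end (x,ẋ)=(0.197725, 0.636682)
phase 2: p=0.3194, T=0.589, ωT=1.844807, cosh=3.242467, sinh=3.084411; start (x,ẋ)=(0.197725, 0.636682) → end (x,ẋ)=(0.551860, 0.888953)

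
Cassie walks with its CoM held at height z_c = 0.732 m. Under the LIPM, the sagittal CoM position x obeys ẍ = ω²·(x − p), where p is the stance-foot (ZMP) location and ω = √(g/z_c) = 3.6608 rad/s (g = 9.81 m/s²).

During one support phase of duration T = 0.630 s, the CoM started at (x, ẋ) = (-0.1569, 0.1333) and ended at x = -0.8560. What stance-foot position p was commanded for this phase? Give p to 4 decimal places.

ωT = 3.6608·0.630 = 2.306304; cosh(ωT) = 5.068444, sinh(ωT) = 4.968815
x(T) = p + (x₀−p)·cosh(ωT) + (ẋ₀/ω)·sinh(ωT) ⇒ p·(1 − cosh) = x(T) − x₀·cosh − (ẋ₀/ω)·sinh
numerator   = -0.8560 − (-0.1569)·5.068444 − (0.1333/3.6608)·4.968815 = -0.241690
denominator = 1 − 5.068444 = -4.068444
p = -0.241690 / -4.068444 = 0.0594

p = 0.0594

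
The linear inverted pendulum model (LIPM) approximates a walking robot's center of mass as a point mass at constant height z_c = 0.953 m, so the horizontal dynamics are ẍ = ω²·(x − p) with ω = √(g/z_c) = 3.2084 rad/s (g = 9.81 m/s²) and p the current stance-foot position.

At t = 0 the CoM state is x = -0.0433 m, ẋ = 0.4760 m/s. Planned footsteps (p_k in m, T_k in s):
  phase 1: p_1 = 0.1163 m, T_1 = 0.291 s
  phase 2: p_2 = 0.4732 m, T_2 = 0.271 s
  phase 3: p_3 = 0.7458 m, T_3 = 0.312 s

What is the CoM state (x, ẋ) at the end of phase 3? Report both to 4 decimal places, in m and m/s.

phase 1: p=0.1163, T=0.291, ωT=0.933644, cosh=1.468441, sinh=1.075322; start (x,ẋ)=(-0.043300, 0.476000) → end (x,ẋ)=(0.041472, 0.148348)
phase 2: p=0.4732, T=0.271, ωT=0.869476, cosh=1.402416, sinh=0.983245; start (x,ẋ)=(0.041472, 0.148348) → end (x,ẋ)=(-0.086799, -1.153902)
phase 3: p=0.7458, T=0.312, ωT=1.001021, cosh=1.544281, sinh=1.176777; start (x,ẋ)=(-0.086799, -1.153902) → end (x,ẋ)=(-0.963196, -4.925488)

x = -0.9632, ẋ = -4.9255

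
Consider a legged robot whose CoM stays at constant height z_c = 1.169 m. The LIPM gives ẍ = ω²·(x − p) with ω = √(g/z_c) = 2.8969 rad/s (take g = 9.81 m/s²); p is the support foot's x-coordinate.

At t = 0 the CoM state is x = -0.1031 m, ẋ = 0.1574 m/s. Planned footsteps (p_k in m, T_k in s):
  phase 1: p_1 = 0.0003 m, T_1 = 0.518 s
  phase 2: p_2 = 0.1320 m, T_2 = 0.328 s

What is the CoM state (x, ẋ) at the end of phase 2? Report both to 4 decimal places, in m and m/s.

phase 1: p=0.0003, T=0.518, ωT=1.500594, cosh=2.353675, sinh=2.130678; start (x,ẋ)=(-0.103100, 0.157400) → end (x,ẋ)=(-0.127302, -0.267754)
phase 2: p=0.1320, T=0.328, ωT=0.950183, cosh=1.486427, sinh=1.099757; start (x,ẋ)=(-0.127302, -0.267754) → end (x,ẋ)=(-0.355081, -1.224102)

x = -0.3551, ẋ = -1.2241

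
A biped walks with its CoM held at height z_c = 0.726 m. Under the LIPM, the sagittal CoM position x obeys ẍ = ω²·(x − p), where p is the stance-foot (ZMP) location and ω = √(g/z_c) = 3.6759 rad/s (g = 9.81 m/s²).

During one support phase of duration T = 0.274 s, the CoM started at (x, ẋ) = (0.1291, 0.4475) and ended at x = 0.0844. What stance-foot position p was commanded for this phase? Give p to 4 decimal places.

ωT = 3.6759·0.274 = 1.007197; cosh(ωT) = 1.551578, sinh(ωT) = 1.186337
x(T) = p + (x₀−p)·cosh(ωT) + (ẋ₀/ω)·sinh(ωT) ⇒ p·(1 − cosh) = x(T) − x₀·cosh − (ẋ₀/ω)·sinh
numerator   = 0.0844 − (0.1291)·1.551578 − (0.4475/3.6759)·1.186337 = -0.260332
denominator = 1 − 1.551578 = -0.551578
p = -0.260332 / -0.551578 = 0.4720

p = 0.4720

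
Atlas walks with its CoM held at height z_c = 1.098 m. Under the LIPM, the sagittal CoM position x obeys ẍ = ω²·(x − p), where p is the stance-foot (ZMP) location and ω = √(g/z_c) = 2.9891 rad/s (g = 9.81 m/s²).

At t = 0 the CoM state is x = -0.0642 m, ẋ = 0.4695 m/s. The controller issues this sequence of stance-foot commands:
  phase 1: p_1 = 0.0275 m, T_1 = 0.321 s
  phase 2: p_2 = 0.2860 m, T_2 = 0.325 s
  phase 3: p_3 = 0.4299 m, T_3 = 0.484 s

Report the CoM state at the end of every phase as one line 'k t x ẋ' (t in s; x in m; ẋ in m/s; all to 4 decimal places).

1 0.3210 0.0652 0.3975
2 0.6460 0.1030 -0.1467
3 1.1300 -0.4016 -2.2901

phase 1: p=0.0275, T=0.321, ωT=0.959501, cosh=1.496739, sinh=1.113655; start (x,ẋ)=(-0.064200, 0.469500) → end (x,ẋ)=(0.065172, 0.397466)
phase 2: p=0.2860, T=0.325, ωT=0.971458, cosh=1.510161, sinh=1.131631; start (x,ẋ)=(0.065172, 0.397466) → end (x,ẋ)=(0.102988, -0.146727)
phase 3: p=0.4299, T=0.484, ωT=1.446724, cosh=2.242257, sinh=2.006917; start (x,ẋ)=(0.102988, -0.146727) → end (x,ẋ)=(-0.401635, -2.290103)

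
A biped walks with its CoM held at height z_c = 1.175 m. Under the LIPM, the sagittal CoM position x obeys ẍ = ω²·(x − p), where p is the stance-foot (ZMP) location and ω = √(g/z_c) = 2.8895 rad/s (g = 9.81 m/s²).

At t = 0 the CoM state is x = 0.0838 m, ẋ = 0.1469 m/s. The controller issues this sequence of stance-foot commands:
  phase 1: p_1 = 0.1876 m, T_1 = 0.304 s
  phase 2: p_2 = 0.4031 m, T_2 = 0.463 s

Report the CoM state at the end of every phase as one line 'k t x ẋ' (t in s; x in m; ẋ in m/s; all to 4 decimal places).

1 0.3040 0.0917 -0.0914
2 0.7670 -0.2871 -1.7823

phase 1: p=0.1876, T=0.304, ωT=0.878408, cosh=1.411254, sinh=0.995810; start (x,ẋ)=(0.083800, 0.146900) → end (x,ẋ)=(0.091738, -0.091360)
phase 2: p=0.4031, T=0.463, ωT=1.337839, cosh=2.036605, sinh=1.774193; start (x,ẋ)=(0.091738, -0.091360) → end (x,ẋ)=(-0.287118, -1.782271)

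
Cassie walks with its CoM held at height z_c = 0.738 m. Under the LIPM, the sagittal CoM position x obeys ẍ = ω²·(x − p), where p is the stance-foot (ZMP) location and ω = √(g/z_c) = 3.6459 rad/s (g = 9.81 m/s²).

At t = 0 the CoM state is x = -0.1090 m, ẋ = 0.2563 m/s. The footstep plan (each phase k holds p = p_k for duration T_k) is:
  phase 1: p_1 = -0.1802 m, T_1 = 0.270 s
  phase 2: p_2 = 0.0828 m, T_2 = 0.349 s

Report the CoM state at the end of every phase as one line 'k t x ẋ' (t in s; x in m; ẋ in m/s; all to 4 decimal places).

1 0.2700 0.0093 0.6897
2 0.6190 0.2525 0.8868

phase 1: p=-0.1802, T=0.270, ωT=0.984393, cosh=1.524926, sinh=1.151260; start (x,ẋ)=(-0.109000, 0.256300) → end (x,ẋ)=(0.009306, 0.689692)
phase 2: p=0.0828, T=0.349, ωT=1.272419, cosh=1.924815, sinh=1.644662; start (x,ẋ)=(0.009306, 0.689692) → end (x,ẋ)=(0.252458, 0.886841)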